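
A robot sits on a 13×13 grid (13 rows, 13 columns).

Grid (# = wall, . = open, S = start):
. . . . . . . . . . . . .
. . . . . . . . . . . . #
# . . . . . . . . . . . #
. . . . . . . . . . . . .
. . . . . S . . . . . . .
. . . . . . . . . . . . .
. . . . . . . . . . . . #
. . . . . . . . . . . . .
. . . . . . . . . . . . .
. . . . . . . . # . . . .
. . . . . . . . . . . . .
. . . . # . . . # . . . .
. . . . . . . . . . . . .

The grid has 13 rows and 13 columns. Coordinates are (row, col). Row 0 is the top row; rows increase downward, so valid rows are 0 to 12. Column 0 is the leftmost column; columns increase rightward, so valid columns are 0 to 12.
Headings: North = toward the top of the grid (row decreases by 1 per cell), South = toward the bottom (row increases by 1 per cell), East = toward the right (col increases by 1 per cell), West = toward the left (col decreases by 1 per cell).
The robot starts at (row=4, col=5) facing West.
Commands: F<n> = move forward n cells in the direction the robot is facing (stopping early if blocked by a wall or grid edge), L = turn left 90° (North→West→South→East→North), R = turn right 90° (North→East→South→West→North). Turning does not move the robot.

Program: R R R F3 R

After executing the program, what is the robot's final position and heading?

Start: (row=4, col=5), facing West
  R: turn right, now facing North
  R: turn right, now facing East
  R: turn right, now facing South
  F3: move forward 3, now at (row=7, col=5)
  R: turn right, now facing West
Final: (row=7, col=5), facing West

Answer: Final position: (row=7, col=5), facing West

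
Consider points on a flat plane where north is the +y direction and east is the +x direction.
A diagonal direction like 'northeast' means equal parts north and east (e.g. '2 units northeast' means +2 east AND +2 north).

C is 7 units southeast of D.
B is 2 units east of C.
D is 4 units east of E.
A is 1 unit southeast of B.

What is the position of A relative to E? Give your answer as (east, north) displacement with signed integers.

Answer: A is at (east=14, north=-8) relative to E.

Derivation:
Place E at the origin (east=0, north=0).
  D is 4 units east of E: delta (east=+4, north=+0); D at (east=4, north=0).
  C is 7 units southeast of D: delta (east=+7, north=-7); C at (east=11, north=-7).
  B is 2 units east of C: delta (east=+2, north=+0); B at (east=13, north=-7).
  A is 1 unit southeast of B: delta (east=+1, north=-1); A at (east=14, north=-8).
Therefore A relative to E: (east=14, north=-8).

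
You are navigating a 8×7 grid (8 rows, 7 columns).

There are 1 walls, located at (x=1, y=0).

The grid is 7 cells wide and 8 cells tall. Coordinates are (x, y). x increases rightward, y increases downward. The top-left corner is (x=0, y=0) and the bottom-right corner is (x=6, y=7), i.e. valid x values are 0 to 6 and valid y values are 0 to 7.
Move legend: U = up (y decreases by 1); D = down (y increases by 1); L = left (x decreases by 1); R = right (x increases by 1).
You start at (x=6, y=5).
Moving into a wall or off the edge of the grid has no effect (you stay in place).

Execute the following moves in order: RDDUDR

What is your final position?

Answer: Final position: (x=6, y=7)

Derivation:
Start: (x=6, y=5)
  R (right): blocked, stay at (x=6, y=5)
  D (down): (x=6, y=5) -> (x=6, y=6)
  D (down): (x=6, y=6) -> (x=6, y=7)
  U (up): (x=6, y=7) -> (x=6, y=6)
  D (down): (x=6, y=6) -> (x=6, y=7)
  R (right): blocked, stay at (x=6, y=7)
Final: (x=6, y=7)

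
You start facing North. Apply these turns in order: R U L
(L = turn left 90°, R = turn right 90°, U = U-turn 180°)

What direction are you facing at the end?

Answer: Final heading: South

Derivation:
Start: North
  R (right (90° clockwise)) -> East
  U (U-turn (180°)) -> West
  L (left (90° counter-clockwise)) -> South
Final: South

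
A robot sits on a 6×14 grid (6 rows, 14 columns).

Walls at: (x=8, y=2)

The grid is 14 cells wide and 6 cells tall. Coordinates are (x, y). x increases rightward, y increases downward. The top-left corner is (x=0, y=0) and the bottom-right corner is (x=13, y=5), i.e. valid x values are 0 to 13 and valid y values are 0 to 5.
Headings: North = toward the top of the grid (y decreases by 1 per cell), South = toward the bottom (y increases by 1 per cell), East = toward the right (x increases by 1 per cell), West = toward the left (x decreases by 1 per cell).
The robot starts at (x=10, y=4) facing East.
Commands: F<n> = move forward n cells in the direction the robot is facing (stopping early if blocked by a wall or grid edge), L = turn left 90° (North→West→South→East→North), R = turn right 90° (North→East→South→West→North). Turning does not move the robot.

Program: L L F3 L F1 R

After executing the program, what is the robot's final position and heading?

Start: (x=10, y=4), facing East
  L: turn left, now facing North
  L: turn left, now facing West
  F3: move forward 3, now at (x=7, y=4)
  L: turn left, now facing South
  F1: move forward 1, now at (x=7, y=5)
  R: turn right, now facing West
Final: (x=7, y=5), facing West

Answer: Final position: (x=7, y=5), facing West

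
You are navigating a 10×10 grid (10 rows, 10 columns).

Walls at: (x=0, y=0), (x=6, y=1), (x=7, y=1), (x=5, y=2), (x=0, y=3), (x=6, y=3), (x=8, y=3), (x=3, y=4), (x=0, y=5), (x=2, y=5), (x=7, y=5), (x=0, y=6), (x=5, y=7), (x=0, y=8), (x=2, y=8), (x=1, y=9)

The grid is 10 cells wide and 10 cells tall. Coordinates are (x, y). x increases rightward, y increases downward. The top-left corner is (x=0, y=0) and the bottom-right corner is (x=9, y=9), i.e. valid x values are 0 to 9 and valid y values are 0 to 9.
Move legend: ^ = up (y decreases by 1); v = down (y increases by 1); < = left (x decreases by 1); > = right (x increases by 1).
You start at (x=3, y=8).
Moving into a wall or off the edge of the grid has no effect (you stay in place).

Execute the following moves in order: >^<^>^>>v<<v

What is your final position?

Answer: Final position: (x=4, y=7)

Derivation:
Start: (x=3, y=8)
  > (right): (x=3, y=8) -> (x=4, y=8)
  ^ (up): (x=4, y=8) -> (x=4, y=7)
  < (left): (x=4, y=7) -> (x=3, y=7)
  ^ (up): (x=3, y=7) -> (x=3, y=6)
  > (right): (x=3, y=6) -> (x=4, y=6)
  ^ (up): (x=4, y=6) -> (x=4, y=5)
  > (right): (x=4, y=5) -> (x=5, y=5)
  > (right): (x=5, y=5) -> (x=6, y=5)
  v (down): (x=6, y=5) -> (x=6, y=6)
  < (left): (x=6, y=6) -> (x=5, y=6)
  < (left): (x=5, y=6) -> (x=4, y=6)
  v (down): (x=4, y=6) -> (x=4, y=7)
Final: (x=4, y=7)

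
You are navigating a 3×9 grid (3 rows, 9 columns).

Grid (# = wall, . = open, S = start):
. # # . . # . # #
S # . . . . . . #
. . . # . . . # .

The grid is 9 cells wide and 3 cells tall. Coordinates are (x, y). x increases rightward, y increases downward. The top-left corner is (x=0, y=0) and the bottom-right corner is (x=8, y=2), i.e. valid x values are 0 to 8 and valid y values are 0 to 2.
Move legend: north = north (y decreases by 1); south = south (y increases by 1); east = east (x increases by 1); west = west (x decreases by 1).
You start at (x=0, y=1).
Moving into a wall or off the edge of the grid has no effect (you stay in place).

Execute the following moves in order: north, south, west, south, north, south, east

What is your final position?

Answer: Final position: (x=1, y=2)

Derivation:
Start: (x=0, y=1)
  north (north): (x=0, y=1) -> (x=0, y=0)
  south (south): (x=0, y=0) -> (x=0, y=1)
  west (west): blocked, stay at (x=0, y=1)
  south (south): (x=0, y=1) -> (x=0, y=2)
  north (north): (x=0, y=2) -> (x=0, y=1)
  south (south): (x=0, y=1) -> (x=0, y=2)
  east (east): (x=0, y=2) -> (x=1, y=2)
Final: (x=1, y=2)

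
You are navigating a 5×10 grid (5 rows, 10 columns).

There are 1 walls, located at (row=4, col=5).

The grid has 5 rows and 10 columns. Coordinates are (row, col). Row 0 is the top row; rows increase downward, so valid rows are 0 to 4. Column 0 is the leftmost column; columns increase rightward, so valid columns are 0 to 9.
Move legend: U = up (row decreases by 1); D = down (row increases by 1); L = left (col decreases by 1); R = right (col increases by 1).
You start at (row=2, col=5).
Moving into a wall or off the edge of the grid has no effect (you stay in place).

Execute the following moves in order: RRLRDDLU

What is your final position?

Answer: Final position: (row=3, col=6)

Derivation:
Start: (row=2, col=5)
  R (right): (row=2, col=5) -> (row=2, col=6)
  R (right): (row=2, col=6) -> (row=2, col=7)
  L (left): (row=2, col=7) -> (row=2, col=6)
  R (right): (row=2, col=6) -> (row=2, col=7)
  D (down): (row=2, col=7) -> (row=3, col=7)
  D (down): (row=3, col=7) -> (row=4, col=7)
  L (left): (row=4, col=7) -> (row=4, col=6)
  U (up): (row=4, col=6) -> (row=3, col=6)
Final: (row=3, col=6)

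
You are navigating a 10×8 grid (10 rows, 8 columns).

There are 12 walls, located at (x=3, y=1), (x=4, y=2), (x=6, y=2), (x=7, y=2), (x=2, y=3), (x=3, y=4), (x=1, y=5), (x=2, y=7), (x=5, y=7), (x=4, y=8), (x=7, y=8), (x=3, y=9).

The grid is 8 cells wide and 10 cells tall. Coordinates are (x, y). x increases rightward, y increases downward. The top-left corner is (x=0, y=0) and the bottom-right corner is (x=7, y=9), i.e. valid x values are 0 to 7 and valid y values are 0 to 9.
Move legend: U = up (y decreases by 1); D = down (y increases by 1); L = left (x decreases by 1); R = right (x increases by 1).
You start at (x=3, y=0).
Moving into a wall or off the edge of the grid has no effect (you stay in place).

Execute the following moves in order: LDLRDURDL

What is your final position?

Answer: Final position: (x=1, y=2)

Derivation:
Start: (x=3, y=0)
  L (left): (x=3, y=0) -> (x=2, y=0)
  D (down): (x=2, y=0) -> (x=2, y=1)
  L (left): (x=2, y=1) -> (x=1, y=1)
  R (right): (x=1, y=1) -> (x=2, y=1)
  D (down): (x=2, y=1) -> (x=2, y=2)
  U (up): (x=2, y=2) -> (x=2, y=1)
  R (right): blocked, stay at (x=2, y=1)
  D (down): (x=2, y=1) -> (x=2, y=2)
  L (left): (x=2, y=2) -> (x=1, y=2)
Final: (x=1, y=2)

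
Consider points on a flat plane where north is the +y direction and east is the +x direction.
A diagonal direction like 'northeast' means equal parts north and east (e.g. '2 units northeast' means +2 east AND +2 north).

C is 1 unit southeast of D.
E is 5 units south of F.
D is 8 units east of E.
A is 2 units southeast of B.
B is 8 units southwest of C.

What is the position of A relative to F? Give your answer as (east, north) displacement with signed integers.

Answer: A is at (east=3, north=-16) relative to F.

Derivation:
Place F at the origin (east=0, north=0).
  E is 5 units south of F: delta (east=+0, north=-5); E at (east=0, north=-5).
  D is 8 units east of E: delta (east=+8, north=+0); D at (east=8, north=-5).
  C is 1 unit southeast of D: delta (east=+1, north=-1); C at (east=9, north=-6).
  B is 8 units southwest of C: delta (east=-8, north=-8); B at (east=1, north=-14).
  A is 2 units southeast of B: delta (east=+2, north=-2); A at (east=3, north=-16).
Therefore A relative to F: (east=3, north=-16).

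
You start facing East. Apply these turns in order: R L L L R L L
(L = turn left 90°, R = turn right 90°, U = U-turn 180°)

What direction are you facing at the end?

Start: East
  R (right (90° clockwise)) -> South
  L (left (90° counter-clockwise)) -> East
  L (left (90° counter-clockwise)) -> North
  L (left (90° counter-clockwise)) -> West
  R (right (90° clockwise)) -> North
  L (left (90° counter-clockwise)) -> West
  L (left (90° counter-clockwise)) -> South
Final: South

Answer: Final heading: South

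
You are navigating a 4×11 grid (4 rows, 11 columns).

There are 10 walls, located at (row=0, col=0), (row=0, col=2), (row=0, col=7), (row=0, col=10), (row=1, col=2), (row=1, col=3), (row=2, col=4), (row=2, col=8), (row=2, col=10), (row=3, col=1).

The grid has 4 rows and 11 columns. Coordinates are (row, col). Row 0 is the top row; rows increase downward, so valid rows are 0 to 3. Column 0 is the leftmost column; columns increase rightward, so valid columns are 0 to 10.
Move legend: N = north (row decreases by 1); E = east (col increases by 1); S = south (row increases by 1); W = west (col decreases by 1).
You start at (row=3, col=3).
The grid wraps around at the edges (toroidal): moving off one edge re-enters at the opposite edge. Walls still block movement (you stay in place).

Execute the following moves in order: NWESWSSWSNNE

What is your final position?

Start: (row=3, col=3)
  N (north): (row=3, col=3) -> (row=2, col=3)
  W (west): (row=2, col=3) -> (row=2, col=2)
  E (east): (row=2, col=2) -> (row=2, col=3)
  S (south): (row=2, col=3) -> (row=3, col=3)
  W (west): (row=3, col=3) -> (row=3, col=2)
  S (south): blocked, stay at (row=3, col=2)
  S (south): blocked, stay at (row=3, col=2)
  W (west): blocked, stay at (row=3, col=2)
  S (south): blocked, stay at (row=3, col=2)
  N (north): (row=3, col=2) -> (row=2, col=2)
  N (north): blocked, stay at (row=2, col=2)
  E (east): (row=2, col=2) -> (row=2, col=3)
Final: (row=2, col=3)

Answer: Final position: (row=2, col=3)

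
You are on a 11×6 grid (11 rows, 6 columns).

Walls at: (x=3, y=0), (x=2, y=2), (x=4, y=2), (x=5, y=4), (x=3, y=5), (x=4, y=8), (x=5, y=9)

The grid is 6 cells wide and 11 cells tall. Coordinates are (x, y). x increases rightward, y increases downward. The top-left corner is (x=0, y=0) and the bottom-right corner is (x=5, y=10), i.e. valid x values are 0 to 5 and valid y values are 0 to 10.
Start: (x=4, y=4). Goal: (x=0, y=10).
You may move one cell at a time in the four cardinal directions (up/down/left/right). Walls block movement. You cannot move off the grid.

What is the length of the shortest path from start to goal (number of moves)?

BFS from (x=4, y=4) until reaching (x=0, y=10):
  Distance 0: (x=4, y=4)
  Distance 1: (x=4, y=3), (x=3, y=4), (x=4, y=5)
  Distance 2: (x=3, y=3), (x=5, y=3), (x=2, y=4), (x=5, y=5), (x=4, y=6)
  Distance 3: (x=3, y=2), (x=5, y=2), (x=2, y=3), (x=1, y=4), (x=2, y=5), (x=3, y=6), (x=5, y=6), (x=4, y=7)
  Distance 4: (x=3, y=1), (x=5, y=1), (x=1, y=3), (x=0, y=4), (x=1, y=5), (x=2, y=6), (x=3, y=7), (x=5, y=7)
  Distance 5: (x=5, y=0), (x=2, y=1), (x=4, y=1), (x=1, y=2), (x=0, y=3), (x=0, y=5), (x=1, y=6), (x=2, y=7), (x=3, y=8), (x=5, y=8)
  Distance 6: (x=2, y=0), (x=4, y=0), (x=1, y=1), (x=0, y=2), (x=0, y=6), (x=1, y=7), (x=2, y=8), (x=3, y=9)
  Distance 7: (x=1, y=0), (x=0, y=1), (x=0, y=7), (x=1, y=8), (x=2, y=9), (x=4, y=9), (x=3, y=10)
  Distance 8: (x=0, y=0), (x=0, y=8), (x=1, y=9), (x=2, y=10), (x=4, y=10)
  Distance 9: (x=0, y=9), (x=1, y=10), (x=5, y=10)
  Distance 10: (x=0, y=10)  <- goal reached here
One shortest path (10 moves): (x=4, y=4) -> (x=3, y=4) -> (x=2, y=4) -> (x=1, y=4) -> (x=0, y=4) -> (x=0, y=5) -> (x=0, y=6) -> (x=0, y=7) -> (x=0, y=8) -> (x=0, y=9) -> (x=0, y=10)

Answer: Shortest path length: 10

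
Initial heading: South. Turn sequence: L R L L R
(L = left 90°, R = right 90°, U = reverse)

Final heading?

Answer: Final heading: East

Derivation:
Start: South
  L (left (90° counter-clockwise)) -> East
  R (right (90° clockwise)) -> South
  L (left (90° counter-clockwise)) -> East
  L (left (90° counter-clockwise)) -> North
  R (right (90° clockwise)) -> East
Final: East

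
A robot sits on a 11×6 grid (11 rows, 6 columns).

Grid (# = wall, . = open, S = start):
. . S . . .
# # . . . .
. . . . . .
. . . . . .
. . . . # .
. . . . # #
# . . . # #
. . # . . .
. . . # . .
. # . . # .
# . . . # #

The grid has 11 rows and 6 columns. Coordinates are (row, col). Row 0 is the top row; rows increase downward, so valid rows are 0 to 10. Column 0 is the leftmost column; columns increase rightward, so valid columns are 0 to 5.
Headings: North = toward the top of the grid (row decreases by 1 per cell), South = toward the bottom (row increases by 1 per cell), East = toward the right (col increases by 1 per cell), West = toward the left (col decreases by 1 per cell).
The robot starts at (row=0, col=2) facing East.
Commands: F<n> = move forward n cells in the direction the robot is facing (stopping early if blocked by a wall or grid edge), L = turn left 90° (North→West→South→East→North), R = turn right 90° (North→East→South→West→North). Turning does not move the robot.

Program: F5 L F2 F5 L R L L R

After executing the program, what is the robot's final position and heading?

Answer: Final position: (row=0, col=5), facing West

Derivation:
Start: (row=0, col=2), facing East
  F5: move forward 3/5 (blocked), now at (row=0, col=5)
  L: turn left, now facing North
  F2: move forward 0/2 (blocked), now at (row=0, col=5)
  F5: move forward 0/5 (blocked), now at (row=0, col=5)
  L: turn left, now facing West
  R: turn right, now facing North
  L: turn left, now facing West
  L: turn left, now facing South
  R: turn right, now facing West
Final: (row=0, col=5), facing West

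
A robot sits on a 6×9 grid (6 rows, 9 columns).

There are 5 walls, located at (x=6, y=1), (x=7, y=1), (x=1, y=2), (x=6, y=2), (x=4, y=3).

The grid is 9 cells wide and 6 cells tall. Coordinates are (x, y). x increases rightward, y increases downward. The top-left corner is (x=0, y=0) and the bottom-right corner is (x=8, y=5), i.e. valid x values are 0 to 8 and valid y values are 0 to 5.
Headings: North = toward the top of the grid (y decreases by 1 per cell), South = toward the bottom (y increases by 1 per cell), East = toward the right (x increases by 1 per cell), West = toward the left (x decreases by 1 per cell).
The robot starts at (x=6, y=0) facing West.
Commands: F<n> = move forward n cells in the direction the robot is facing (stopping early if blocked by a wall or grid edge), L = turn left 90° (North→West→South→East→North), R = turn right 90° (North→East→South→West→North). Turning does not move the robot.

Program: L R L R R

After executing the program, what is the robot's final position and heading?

Answer: Final position: (x=6, y=0), facing North

Derivation:
Start: (x=6, y=0), facing West
  L: turn left, now facing South
  R: turn right, now facing West
  L: turn left, now facing South
  R: turn right, now facing West
  R: turn right, now facing North
Final: (x=6, y=0), facing North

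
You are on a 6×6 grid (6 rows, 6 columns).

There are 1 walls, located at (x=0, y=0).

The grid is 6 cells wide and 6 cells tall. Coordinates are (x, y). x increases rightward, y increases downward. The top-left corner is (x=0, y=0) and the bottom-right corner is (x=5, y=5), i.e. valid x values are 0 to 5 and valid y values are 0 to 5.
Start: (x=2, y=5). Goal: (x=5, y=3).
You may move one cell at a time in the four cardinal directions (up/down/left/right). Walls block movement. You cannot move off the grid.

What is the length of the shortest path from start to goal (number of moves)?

Answer: Shortest path length: 5

Derivation:
BFS from (x=2, y=5) until reaching (x=5, y=3):
  Distance 0: (x=2, y=5)
  Distance 1: (x=2, y=4), (x=1, y=5), (x=3, y=5)
  Distance 2: (x=2, y=3), (x=1, y=4), (x=3, y=4), (x=0, y=5), (x=4, y=5)
  Distance 3: (x=2, y=2), (x=1, y=3), (x=3, y=3), (x=0, y=4), (x=4, y=4), (x=5, y=5)
  Distance 4: (x=2, y=1), (x=1, y=2), (x=3, y=2), (x=0, y=3), (x=4, y=3), (x=5, y=4)
  Distance 5: (x=2, y=0), (x=1, y=1), (x=3, y=1), (x=0, y=2), (x=4, y=2), (x=5, y=3)  <- goal reached here
One shortest path (5 moves): (x=2, y=5) -> (x=3, y=5) -> (x=4, y=5) -> (x=5, y=5) -> (x=5, y=4) -> (x=5, y=3)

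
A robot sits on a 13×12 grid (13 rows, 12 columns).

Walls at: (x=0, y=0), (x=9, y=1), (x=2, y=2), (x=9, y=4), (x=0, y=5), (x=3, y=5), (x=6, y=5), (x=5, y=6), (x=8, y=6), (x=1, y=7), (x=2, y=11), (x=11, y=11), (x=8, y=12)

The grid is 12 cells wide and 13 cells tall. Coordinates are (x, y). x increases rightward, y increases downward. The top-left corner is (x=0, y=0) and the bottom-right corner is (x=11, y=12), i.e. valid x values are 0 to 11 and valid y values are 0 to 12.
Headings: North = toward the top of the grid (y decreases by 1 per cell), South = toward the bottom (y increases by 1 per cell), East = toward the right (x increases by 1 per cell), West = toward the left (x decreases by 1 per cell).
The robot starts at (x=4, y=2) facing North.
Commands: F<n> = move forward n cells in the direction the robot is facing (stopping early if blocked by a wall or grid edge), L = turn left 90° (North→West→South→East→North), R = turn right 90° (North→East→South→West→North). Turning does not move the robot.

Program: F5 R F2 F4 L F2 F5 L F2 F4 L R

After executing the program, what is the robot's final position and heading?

Answer: Final position: (x=4, y=0), facing West

Derivation:
Start: (x=4, y=2), facing North
  F5: move forward 2/5 (blocked), now at (x=4, y=0)
  R: turn right, now facing East
  F2: move forward 2, now at (x=6, y=0)
  F4: move forward 4, now at (x=10, y=0)
  L: turn left, now facing North
  F2: move forward 0/2 (blocked), now at (x=10, y=0)
  F5: move forward 0/5 (blocked), now at (x=10, y=0)
  L: turn left, now facing West
  F2: move forward 2, now at (x=8, y=0)
  F4: move forward 4, now at (x=4, y=0)
  L: turn left, now facing South
  R: turn right, now facing West
Final: (x=4, y=0), facing West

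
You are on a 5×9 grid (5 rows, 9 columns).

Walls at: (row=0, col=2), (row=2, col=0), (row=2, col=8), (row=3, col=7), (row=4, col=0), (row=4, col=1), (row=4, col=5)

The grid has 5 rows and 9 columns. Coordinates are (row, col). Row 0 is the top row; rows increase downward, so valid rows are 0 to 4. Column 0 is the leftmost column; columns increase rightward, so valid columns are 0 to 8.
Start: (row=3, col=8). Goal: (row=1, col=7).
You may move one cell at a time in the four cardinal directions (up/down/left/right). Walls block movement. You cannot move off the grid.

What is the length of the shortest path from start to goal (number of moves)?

BFS from (row=3, col=8) until reaching (row=1, col=7):
  Distance 0: (row=3, col=8)
  Distance 1: (row=4, col=8)
  Distance 2: (row=4, col=7)
  Distance 3: (row=4, col=6)
  Distance 4: (row=3, col=6)
  Distance 5: (row=2, col=6), (row=3, col=5)
  Distance 6: (row=1, col=6), (row=2, col=5), (row=2, col=7), (row=3, col=4)
  Distance 7: (row=0, col=6), (row=1, col=5), (row=1, col=7), (row=2, col=4), (row=3, col=3), (row=4, col=4)  <- goal reached here
One shortest path (7 moves): (row=3, col=8) -> (row=4, col=8) -> (row=4, col=7) -> (row=4, col=6) -> (row=3, col=6) -> (row=2, col=6) -> (row=2, col=7) -> (row=1, col=7)

Answer: Shortest path length: 7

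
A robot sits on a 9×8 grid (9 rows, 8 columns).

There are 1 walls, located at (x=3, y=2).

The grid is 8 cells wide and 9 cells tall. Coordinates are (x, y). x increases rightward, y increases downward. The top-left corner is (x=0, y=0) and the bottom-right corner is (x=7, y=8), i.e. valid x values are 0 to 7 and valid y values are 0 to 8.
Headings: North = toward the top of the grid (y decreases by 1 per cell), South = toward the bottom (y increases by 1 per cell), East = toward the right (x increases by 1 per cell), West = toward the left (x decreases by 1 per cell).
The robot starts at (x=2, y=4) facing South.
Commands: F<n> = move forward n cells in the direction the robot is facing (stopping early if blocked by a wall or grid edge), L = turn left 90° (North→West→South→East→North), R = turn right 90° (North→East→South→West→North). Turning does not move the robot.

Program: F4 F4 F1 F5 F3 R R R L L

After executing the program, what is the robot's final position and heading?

Start: (x=2, y=4), facing South
  F4: move forward 4, now at (x=2, y=8)
  F4: move forward 0/4 (blocked), now at (x=2, y=8)
  F1: move forward 0/1 (blocked), now at (x=2, y=8)
  F5: move forward 0/5 (blocked), now at (x=2, y=8)
  F3: move forward 0/3 (blocked), now at (x=2, y=8)
  R: turn right, now facing West
  R: turn right, now facing North
  R: turn right, now facing East
  L: turn left, now facing North
  L: turn left, now facing West
Final: (x=2, y=8), facing West

Answer: Final position: (x=2, y=8), facing West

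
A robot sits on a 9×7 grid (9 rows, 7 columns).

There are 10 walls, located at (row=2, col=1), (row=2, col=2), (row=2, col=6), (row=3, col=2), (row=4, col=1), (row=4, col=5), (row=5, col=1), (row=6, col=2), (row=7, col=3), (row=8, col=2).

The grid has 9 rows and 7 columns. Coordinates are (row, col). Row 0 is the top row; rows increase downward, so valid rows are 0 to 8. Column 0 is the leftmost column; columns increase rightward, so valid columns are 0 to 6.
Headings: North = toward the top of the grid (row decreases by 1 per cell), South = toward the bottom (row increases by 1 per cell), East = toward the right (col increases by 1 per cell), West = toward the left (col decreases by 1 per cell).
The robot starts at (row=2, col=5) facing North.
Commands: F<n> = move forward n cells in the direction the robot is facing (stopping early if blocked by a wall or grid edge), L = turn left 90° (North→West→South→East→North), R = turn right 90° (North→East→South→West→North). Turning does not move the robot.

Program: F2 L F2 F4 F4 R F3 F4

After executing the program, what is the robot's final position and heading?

Start: (row=2, col=5), facing North
  F2: move forward 2, now at (row=0, col=5)
  L: turn left, now facing West
  F2: move forward 2, now at (row=0, col=3)
  F4: move forward 3/4 (blocked), now at (row=0, col=0)
  F4: move forward 0/4 (blocked), now at (row=0, col=0)
  R: turn right, now facing North
  F3: move forward 0/3 (blocked), now at (row=0, col=0)
  F4: move forward 0/4 (blocked), now at (row=0, col=0)
Final: (row=0, col=0), facing North

Answer: Final position: (row=0, col=0), facing North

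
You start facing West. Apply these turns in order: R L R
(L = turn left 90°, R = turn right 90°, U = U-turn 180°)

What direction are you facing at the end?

Start: West
  R (right (90° clockwise)) -> North
  L (left (90° counter-clockwise)) -> West
  R (right (90° clockwise)) -> North
Final: North

Answer: Final heading: North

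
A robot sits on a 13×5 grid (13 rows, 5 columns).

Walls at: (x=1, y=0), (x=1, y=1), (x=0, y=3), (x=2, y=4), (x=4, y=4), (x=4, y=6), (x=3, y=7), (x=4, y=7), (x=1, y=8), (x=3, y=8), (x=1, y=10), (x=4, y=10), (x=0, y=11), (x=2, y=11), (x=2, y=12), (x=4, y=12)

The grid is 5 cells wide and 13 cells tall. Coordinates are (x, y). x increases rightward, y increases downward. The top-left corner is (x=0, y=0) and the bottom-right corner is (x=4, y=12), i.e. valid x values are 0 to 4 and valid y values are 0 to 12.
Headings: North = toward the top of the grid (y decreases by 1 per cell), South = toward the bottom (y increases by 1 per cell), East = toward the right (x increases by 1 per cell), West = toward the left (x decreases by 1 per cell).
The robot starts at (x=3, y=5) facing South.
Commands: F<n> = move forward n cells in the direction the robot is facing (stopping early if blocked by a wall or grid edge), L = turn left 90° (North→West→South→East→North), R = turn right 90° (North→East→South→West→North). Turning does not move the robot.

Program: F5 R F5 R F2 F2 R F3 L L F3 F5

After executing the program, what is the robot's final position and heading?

Start: (x=3, y=5), facing South
  F5: move forward 1/5 (blocked), now at (x=3, y=6)
  R: turn right, now facing West
  F5: move forward 3/5 (blocked), now at (x=0, y=6)
  R: turn right, now facing North
  F2: move forward 2, now at (x=0, y=4)
  F2: move forward 0/2 (blocked), now at (x=0, y=4)
  R: turn right, now facing East
  F3: move forward 1/3 (blocked), now at (x=1, y=4)
  L: turn left, now facing North
  L: turn left, now facing West
  F3: move forward 1/3 (blocked), now at (x=0, y=4)
  F5: move forward 0/5 (blocked), now at (x=0, y=4)
Final: (x=0, y=4), facing West

Answer: Final position: (x=0, y=4), facing West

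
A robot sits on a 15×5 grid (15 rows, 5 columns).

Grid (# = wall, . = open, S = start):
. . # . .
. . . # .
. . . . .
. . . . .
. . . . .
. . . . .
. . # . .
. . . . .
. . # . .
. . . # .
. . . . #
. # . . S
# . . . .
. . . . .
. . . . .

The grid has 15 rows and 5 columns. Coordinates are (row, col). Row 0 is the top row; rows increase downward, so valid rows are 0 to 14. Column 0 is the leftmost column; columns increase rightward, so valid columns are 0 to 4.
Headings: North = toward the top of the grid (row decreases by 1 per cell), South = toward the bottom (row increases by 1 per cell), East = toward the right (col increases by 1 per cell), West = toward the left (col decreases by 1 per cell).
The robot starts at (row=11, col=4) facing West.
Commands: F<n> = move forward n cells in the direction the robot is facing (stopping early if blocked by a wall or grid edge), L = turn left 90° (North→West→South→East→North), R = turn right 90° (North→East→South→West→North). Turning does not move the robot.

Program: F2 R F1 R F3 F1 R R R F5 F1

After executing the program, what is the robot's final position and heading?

Answer: Final position: (row=10, col=3), facing North

Derivation:
Start: (row=11, col=4), facing West
  F2: move forward 2, now at (row=11, col=2)
  R: turn right, now facing North
  F1: move forward 1, now at (row=10, col=2)
  R: turn right, now facing East
  F3: move forward 1/3 (blocked), now at (row=10, col=3)
  F1: move forward 0/1 (blocked), now at (row=10, col=3)
  R: turn right, now facing South
  R: turn right, now facing West
  R: turn right, now facing North
  F5: move forward 0/5 (blocked), now at (row=10, col=3)
  F1: move forward 0/1 (blocked), now at (row=10, col=3)
Final: (row=10, col=3), facing North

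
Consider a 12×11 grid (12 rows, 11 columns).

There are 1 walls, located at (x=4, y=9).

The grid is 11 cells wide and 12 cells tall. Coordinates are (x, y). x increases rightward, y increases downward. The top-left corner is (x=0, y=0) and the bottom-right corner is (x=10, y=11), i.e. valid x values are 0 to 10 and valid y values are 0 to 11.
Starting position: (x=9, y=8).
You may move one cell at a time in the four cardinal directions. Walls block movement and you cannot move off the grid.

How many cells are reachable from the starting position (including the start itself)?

BFS flood-fill from (x=9, y=8):
  Distance 0: (x=9, y=8)
  Distance 1: (x=9, y=7), (x=8, y=8), (x=10, y=8), (x=9, y=9)
  Distance 2: (x=9, y=6), (x=8, y=7), (x=10, y=7), (x=7, y=8), (x=8, y=9), (x=10, y=9), (x=9, y=10)
  Distance 3: (x=9, y=5), (x=8, y=6), (x=10, y=6), (x=7, y=7), (x=6, y=8), (x=7, y=9), (x=8, y=10), (x=10, y=10), (x=9, y=11)
  Distance 4: (x=9, y=4), (x=8, y=5), (x=10, y=5), (x=7, y=6), (x=6, y=7), (x=5, y=8), (x=6, y=9), (x=7, y=10), (x=8, y=11), (x=10, y=11)
  Distance 5: (x=9, y=3), (x=8, y=4), (x=10, y=4), (x=7, y=5), (x=6, y=6), (x=5, y=7), (x=4, y=8), (x=5, y=9), (x=6, y=10), (x=7, y=11)
  Distance 6: (x=9, y=2), (x=8, y=3), (x=10, y=3), (x=7, y=4), (x=6, y=5), (x=5, y=6), (x=4, y=7), (x=3, y=8), (x=5, y=10), (x=6, y=11)
  Distance 7: (x=9, y=1), (x=8, y=2), (x=10, y=2), (x=7, y=3), (x=6, y=4), (x=5, y=5), (x=4, y=6), (x=3, y=7), (x=2, y=8), (x=3, y=9), (x=4, y=10), (x=5, y=11)
  Distance 8: (x=9, y=0), (x=8, y=1), (x=10, y=1), (x=7, y=2), (x=6, y=3), (x=5, y=4), (x=4, y=5), (x=3, y=6), (x=2, y=7), (x=1, y=8), (x=2, y=9), (x=3, y=10), (x=4, y=11)
  Distance 9: (x=8, y=0), (x=10, y=0), (x=7, y=1), (x=6, y=2), (x=5, y=3), (x=4, y=4), (x=3, y=5), (x=2, y=6), (x=1, y=7), (x=0, y=8), (x=1, y=9), (x=2, y=10), (x=3, y=11)
  Distance 10: (x=7, y=0), (x=6, y=1), (x=5, y=2), (x=4, y=3), (x=3, y=4), (x=2, y=5), (x=1, y=6), (x=0, y=7), (x=0, y=9), (x=1, y=10), (x=2, y=11)
  Distance 11: (x=6, y=0), (x=5, y=1), (x=4, y=2), (x=3, y=3), (x=2, y=4), (x=1, y=5), (x=0, y=6), (x=0, y=10), (x=1, y=11)
  Distance 12: (x=5, y=0), (x=4, y=1), (x=3, y=2), (x=2, y=3), (x=1, y=4), (x=0, y=5), (x=0, y=11)
  Distance 13: (x=4, y=0), (x=3, y=1), (x=2, y=2), (x=1, y=3), (x=0, y=4)
  Distance 14: (x=3, y=0), (x=2, y=1), (x=1, y=2), (x=0, y=3)
  Distance 15: (x=2, y=0), (x=1, y=1), (x=0, y=2)
  Distance 16: (x=1, y=0), (x=0, y=1)
  Distance 17: (x=0, y=0)
Total reachable: 131 (grid has 131 open cells total)

Answer: Reachable cells: 131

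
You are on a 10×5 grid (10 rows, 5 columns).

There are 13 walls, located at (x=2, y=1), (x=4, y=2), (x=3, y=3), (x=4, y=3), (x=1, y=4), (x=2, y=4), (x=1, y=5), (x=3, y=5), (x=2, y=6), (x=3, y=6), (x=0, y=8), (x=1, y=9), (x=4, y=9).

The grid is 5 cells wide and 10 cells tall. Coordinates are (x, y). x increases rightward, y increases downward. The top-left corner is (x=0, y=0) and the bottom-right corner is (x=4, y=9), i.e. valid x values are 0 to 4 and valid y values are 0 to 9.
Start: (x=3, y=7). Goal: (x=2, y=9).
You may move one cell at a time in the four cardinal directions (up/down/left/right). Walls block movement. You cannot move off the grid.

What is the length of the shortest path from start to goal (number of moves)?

BFS from (x=3, y=7) until reaching (x=2, y=9):
  Distance 0: (x=3, y=7)
  Distance 1: (x=2, y=7), (x=4, y=7), (x=3, y=8)
  Distance 2: (x=4, y=6), (x=1, y=7), (x=2, y=8), (x=4, y=8), (x=3, y=9)
  Distance 3: (x=4, y=5), (x=1, y=6), (x=0, y=7), (x=1, y=8), (x=2, y=9)  <- goal reached here
One shortest path (3 moves): (x=3, y=7) -> (x=2, y=7) -> (x=2, y=8) -> (x=2, y=9)

Answer: Shortest path length: 3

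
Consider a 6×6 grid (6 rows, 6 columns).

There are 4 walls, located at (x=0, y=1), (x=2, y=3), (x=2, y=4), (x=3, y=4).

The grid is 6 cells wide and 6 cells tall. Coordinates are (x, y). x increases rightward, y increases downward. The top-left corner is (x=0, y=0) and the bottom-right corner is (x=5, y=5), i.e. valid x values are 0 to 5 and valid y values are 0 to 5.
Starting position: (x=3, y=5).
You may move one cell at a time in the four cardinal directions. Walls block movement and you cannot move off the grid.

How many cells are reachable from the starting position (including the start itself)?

Answer: Reachable cells: 32

Derivation:
BFS flood-fill from (x=3, y=5):
  Distance 0: (x=3, y=5)
  Distance 1: (x=2, y=5), (x=4, y=5)
  Distance 2: (x=4, y=4), (x=1, y=5), (x=5, y=5)
  Distance 3: (x=4, y=3), (x=1, y=4), (x=5, y=4), (x=0, y=5)
  Distance 4: (x=4, y=2), (x=1, y=3), (x=3, y=3), (x=5, y=3), (x=0, y=4)
  Distance 5: (x=4, y=1), (x=1, y=2), (x=3, y=2), (x=5, y=2), (x=0, y=3)
  Distance 6: (x=4, y=0), (x=1, y=1), (x=3, y=1), (x=5, y=1), (x=0, y=2), (x=2, y=2)
  Distance 7: (x=1, y=0), (x=3, y=0), (x=5, y=0), (x=2, y=1)
  Distance 8: (x=0, y=0), (x=2, y=0)
Total reachable: 32 (grid has 32 open cells total)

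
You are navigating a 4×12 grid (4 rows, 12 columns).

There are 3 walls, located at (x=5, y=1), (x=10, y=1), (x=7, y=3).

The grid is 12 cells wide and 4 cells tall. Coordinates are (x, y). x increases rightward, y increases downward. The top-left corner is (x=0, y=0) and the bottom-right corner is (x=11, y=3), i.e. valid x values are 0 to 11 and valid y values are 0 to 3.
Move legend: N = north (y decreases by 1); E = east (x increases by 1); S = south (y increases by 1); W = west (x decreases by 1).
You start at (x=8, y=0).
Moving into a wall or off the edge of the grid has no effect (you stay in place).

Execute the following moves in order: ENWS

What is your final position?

Answer: Final position: (x=8, y=1)

Derivation:
Start: (x=8, y=0)
  E (east): (x=8, y=0) -> (x=9, y=0)
  N (north): blocked, stay at (x=9, y=0)
  W (west): (x=9, y=0) -> (x=8, y=0)
  S (south): (x=8, y=0) -> (x=8, y=1)
Final: (x=8, y=1)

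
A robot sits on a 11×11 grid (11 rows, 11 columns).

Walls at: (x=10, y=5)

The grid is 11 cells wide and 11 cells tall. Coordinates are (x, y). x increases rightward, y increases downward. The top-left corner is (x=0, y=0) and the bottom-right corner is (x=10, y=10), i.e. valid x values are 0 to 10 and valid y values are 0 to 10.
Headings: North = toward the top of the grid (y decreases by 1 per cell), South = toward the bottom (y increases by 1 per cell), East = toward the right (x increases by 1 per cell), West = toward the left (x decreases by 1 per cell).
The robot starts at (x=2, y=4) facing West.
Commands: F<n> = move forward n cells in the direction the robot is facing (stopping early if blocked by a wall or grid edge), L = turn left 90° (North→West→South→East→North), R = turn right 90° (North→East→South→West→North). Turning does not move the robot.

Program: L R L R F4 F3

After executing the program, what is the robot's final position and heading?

Answer: Final position: (x=0, y=4), facing West

Derivation:
Start: (x=2, y=4), facing West
  L: turn left, now facing South
  R: turn right, now facing West
  L: turn left, now facing South
  R: turn right, now facing West
  F4: move forward 2/4 (blocked), now at (x=0, y=4)
  F3: move forward 0/3 (blocked), now at (x=0, y=4)
Final: (x=0, y=4), facing West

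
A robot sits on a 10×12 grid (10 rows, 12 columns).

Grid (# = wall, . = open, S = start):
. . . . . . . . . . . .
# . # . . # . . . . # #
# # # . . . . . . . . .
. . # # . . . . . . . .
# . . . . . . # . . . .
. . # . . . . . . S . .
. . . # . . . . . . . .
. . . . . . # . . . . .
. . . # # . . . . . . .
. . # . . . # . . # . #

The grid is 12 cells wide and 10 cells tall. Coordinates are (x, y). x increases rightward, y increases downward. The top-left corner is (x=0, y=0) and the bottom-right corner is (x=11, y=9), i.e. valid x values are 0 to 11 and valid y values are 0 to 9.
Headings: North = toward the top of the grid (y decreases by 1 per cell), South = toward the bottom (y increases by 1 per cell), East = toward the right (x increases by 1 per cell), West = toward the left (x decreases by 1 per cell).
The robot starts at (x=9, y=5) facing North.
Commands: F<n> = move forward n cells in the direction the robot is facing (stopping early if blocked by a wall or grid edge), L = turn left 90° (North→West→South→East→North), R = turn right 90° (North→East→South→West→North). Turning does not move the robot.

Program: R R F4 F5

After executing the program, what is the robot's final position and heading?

Start: (x=9, y=5), facing North
  R: turn right, now facing East
  R: turn right, now facing South
  F4: move forward 3/4 (blocked), now at (x=9, y=8)
  F5: move forward 0/5 (blocked), now at (x=9, y=8)
Final: (x=9, y=8), facing South

Answer: Final position: (x=9, y=8), facing South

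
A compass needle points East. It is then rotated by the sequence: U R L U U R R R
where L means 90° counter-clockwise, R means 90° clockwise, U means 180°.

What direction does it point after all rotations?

Start: East
  U (U-turn (180°)) -> West
  R (right (90° clockwise)) -> North
  L (left (90° counter-clockwise)) -> West
  U (U-turn (180°)) -> East
  U (U-turn (180°)) -> West
  R (right (90° clockwise)) -> North
  R (right (90° clockwise)) -> East
  R (right (90° clockwise)) -> South
Final: South

Answer: Final heading: South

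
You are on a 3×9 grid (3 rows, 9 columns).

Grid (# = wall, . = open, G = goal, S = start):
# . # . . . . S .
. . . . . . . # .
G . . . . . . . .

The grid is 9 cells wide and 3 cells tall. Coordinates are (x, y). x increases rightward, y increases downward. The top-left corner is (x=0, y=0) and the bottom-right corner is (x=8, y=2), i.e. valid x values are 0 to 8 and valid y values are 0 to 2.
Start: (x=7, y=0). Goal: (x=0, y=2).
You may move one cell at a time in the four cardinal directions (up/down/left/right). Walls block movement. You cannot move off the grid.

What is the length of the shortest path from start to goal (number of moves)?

Answer: Shortest path length: 9

Derivation:
BFS from (x=7, y=0) until reaching (x=0, y=2):
  Distance 0: (x=7, y=0)
  Distance 1: (x=6, y=0), (x=8, y=0)
  Distance 2: (x=5, y=0), (x=6, y=1), (x=8, y=1)
  Distance 3: (x=4, y=0), (x=5, y=1), (x=6, y=2), (x=8, y=2)
  Distance 4: (x=3, y=0), (x=4, y=1), (x=5, y=2), (x=7, y=2)
  Distance 5: (x=3, y=1), (x=4, y=2)
  Distance 6: (x=2, y=1), (x=3, y=2)
  Distance 7: (x=1, y=1), (x=2, y=2)
  Distance 8: (x=1, y=0), (x=0, y=1), (x=1, y=2)
  Distance 9: (x=0, y=2)  <- goal reached here
One shortest path (9 moves): (x=7, y=0) -> (x=6, y=0) -> (x=5, y=0) -> (x=4, y=0) -> (x=3, y=0) -> (x=3, y=1) -> (x=2, y=1) -> (x=1, y=1) -> (x=0, y=1) -> (x=0, y=2)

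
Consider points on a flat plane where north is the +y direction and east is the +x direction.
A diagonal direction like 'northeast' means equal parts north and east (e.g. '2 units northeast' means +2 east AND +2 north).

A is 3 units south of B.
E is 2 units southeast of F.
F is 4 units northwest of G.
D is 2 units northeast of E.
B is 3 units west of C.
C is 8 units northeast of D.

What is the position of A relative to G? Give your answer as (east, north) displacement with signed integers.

Answer: A is at (east=5, north=9) relative to G.

Derivation:
Place G at the origin (east=0, north=0).
  F is 4 units northwest of G: delta (east=-4, north=+4); F at (east=-4, north=4).
  E is 2 units southeast of F: delta (east=+2, north=-2); E at (east=-2, north=2).
  D is 2 units northeast of E: delta (east=+2, north=+2); D at (east=0, north=4).
  C is 8 units northeast of D: delta (east=+8, north=+8); C at (east=8, north=12).
  B is 3 units west of C: delta (east=-3, north=+0); B at (east=5, north=12).
  A is 3 units south of B: delta (east=+0, north=-3); A at (east=5, north=9).
Therefore A relative to G: (east=5, north=9).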